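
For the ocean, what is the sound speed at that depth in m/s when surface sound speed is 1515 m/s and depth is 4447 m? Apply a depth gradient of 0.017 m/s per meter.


1590.599 m/s


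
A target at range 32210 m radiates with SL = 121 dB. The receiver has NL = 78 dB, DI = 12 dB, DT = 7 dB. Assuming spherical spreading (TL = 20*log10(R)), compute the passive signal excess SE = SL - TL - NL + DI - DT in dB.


Step 1: TL = 20*log10(32210) = 90.16 dB
Step 2: SE = 121 - 90.16 - 78 + 12 - 7 = -42.16

-42.16 dB


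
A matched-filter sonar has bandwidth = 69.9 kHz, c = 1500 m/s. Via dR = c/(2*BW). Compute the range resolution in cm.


dR = c/(2*BW) = 1500 / (2 * 69.9e3) = 0.0107 m = 1.07 cm

1.07 cm


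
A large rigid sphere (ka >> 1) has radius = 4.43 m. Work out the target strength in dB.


6.91 dB


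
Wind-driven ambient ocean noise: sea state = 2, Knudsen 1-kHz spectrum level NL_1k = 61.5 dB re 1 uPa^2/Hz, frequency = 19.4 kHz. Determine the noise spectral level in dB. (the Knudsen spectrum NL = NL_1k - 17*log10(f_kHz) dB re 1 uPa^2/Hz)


NL = NL_1k - 17*log10(f_kHz) = 61.5 - 17*log10(19.4) = 61.5 - (21.89) = 39.61

39.61 dB


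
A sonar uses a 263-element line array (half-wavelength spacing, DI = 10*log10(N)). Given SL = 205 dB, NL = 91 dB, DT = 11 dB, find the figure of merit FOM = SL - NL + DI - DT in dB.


127.2 dB


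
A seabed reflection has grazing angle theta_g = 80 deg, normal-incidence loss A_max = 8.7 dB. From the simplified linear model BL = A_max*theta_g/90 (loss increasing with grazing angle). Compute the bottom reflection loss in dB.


BL = A_max * theta_g / 90 = 8.7 * 80 / 90 = 7.73

7.73 dB


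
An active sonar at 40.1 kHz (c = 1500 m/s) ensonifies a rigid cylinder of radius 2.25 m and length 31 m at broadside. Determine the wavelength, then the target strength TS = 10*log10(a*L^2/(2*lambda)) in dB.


Step 1: lambda = c/f = 1500/40100 = 0.03741 m
Step 2: TS = 10*log10(a*L^2/(2*lambda)) = 10*log10(2.25*31^2/(2*0.03741)) = 44.61

44.61 dB


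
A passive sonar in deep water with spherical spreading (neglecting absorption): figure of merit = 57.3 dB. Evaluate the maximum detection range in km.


At max range FOM = TL, so 20*log10(R) = 57.3
R = 10^(57.3/20) = 732.82 m = 0.73 km

0.73 km


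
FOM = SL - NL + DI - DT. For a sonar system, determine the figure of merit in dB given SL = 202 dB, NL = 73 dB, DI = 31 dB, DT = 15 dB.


145 dB


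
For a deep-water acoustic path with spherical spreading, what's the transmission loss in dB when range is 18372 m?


TL = 20*log10(18372) = 85.28

85.28 dB


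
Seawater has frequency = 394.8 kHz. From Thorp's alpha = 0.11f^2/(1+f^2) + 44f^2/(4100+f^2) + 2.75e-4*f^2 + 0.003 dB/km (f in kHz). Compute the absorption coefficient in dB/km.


f^2 = 155867.04
alpha = 0.11*155867.04/(1+155867.04) + 44*155867.04/(4100+155867.04) + 2.75e-4*155867.04 + 0.003 = 85.849

85.849 dB/km


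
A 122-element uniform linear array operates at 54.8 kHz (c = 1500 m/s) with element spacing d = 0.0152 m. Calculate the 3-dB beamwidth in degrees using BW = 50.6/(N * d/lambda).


Step 1: lambda = 1500/54800 = 0.02737 m
Step 2: d/lambda = 0.0152/0.02737 = 0.5554
Step 3: BW = 50.6/(N * d/lambda) = 50.6/(122 * 0.5554) = 0.75

0.75 deg


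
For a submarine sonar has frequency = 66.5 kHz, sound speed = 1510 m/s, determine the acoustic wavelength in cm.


lambda = c/f = 1510 / 66500 = 0.0227 m = 2.27 cm

2.27 cm


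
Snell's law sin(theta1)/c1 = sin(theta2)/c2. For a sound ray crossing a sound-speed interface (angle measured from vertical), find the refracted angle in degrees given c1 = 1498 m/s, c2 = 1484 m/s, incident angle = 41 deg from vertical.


sin(theta2) = (c2/c1)*sin(theta1) = (1484/1498)*sin(41 deg) = 0.64993
theta2 = arcsin(0.64993) = 40.54

40.54 deg


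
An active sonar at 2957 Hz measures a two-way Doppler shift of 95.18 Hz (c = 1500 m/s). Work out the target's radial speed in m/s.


24.14 m/s


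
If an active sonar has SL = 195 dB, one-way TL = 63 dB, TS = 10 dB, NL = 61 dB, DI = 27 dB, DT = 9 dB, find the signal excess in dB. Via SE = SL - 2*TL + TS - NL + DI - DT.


SE = SL - 2*TL + TS - NL + DI - DT = 195 - 2*63 + (10) - 61 + 27 - 9 = 36

36 dB


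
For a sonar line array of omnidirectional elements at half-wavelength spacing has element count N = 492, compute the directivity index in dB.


26.92 dB


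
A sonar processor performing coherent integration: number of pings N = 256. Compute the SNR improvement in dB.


Gain = 10*log10(256) = 24.08

24.08 dB


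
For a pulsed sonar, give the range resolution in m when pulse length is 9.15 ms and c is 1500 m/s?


6.8625 m


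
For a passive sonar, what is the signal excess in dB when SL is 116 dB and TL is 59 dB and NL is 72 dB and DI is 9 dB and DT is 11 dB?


SE = SL - TL - NL + DI - DT = 116 - 59 - 72 + 9 - 11 = -17

-17 dB


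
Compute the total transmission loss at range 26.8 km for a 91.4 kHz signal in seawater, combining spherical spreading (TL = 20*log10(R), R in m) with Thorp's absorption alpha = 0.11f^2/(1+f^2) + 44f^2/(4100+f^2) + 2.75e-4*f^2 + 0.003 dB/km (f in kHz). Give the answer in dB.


Step 1 (Thorp): alpha = 0.11*8353.96/(1+8353.96) + 44*8353.96/(4100+8353.96) + 2.75e-4*8353.96 + 0.003 = 31.925 dB/km
Step 2: TL_spread = 20*log10(26800) = 88.56 dB
Step 3: TL_abs = alpha*R = 31.925 * 26.8 = 855.59 dB
Step 4: TL_total = 88.56 + 855.59 = 944.15

944.15 dB


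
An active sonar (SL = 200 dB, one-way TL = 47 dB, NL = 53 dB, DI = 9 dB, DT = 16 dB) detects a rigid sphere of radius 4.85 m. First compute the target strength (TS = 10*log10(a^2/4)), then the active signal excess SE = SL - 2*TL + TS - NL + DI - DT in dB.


Step 1: TS = 10*log10(4.85^2/4) = 7.69 dB
Step 2: SE = SL - 2*TL + TS - NL + DI - DT = 200 - 2*47 + (7.69) - 53 + 9 - 16 = 53.69

53.69 dB


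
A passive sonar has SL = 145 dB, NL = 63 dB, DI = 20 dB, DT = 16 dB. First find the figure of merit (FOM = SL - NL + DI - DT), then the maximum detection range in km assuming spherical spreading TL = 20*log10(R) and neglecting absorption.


Step 1: FOM = SL - NL + DI - DT = 145 - 63 + 20 - 16 = 86 dB
Step 2: at max range FOM = TL = 20*log10(R), so R = 10^(86/20) = 19952.62 m = 19.95 km

19.95 km


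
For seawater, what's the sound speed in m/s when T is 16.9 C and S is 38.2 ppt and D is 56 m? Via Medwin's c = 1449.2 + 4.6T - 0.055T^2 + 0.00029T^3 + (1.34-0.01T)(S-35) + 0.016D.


1517.27 m/s


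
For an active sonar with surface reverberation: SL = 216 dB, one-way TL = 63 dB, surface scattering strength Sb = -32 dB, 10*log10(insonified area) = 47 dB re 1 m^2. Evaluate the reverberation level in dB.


RL = SL - 2*TL + Sb + 10*log10(A) = 216 - 2*63 + (-32) + 47 = 105

105 dB


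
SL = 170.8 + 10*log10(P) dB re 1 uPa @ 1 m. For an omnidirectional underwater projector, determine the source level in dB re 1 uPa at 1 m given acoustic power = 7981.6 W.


SL = 170.8 + 10*log10(7981.6) = 170.8 + 39.02 = 209.82

209.82 dB


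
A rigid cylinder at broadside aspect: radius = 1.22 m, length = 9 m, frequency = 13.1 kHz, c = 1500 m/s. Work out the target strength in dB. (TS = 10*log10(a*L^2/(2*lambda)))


lambda = 1500/13100 = 0.1145 m
TS = 10*log10(1.22*9^2/(2*0.1145)) = 26.35

26.35 dB


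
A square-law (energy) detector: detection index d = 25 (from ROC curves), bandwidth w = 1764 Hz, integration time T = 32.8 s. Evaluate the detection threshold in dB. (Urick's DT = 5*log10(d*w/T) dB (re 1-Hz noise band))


DT = 5*log10(d*w/T) = 5*log10(25 * 1764 / 32.8) = 5*log10(1344.51) = 15.64

15.64 dB


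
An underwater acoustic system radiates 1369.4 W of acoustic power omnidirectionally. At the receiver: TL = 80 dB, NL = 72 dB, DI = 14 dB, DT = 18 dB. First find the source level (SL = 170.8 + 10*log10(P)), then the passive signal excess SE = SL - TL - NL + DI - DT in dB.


Step 1: SL = 170.8 + 10*log10(1369.4) = 202.17 dB
Step 2: SE = SL - TL - NL + DI - DT = 202.17 - 80 - 72 + 14 - 18 = 46.17

46.17 dB


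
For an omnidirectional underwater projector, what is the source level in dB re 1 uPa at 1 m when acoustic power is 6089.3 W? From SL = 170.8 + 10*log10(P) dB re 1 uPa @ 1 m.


SL = 170.8 + 10*log10(6089.3) = 170.8 + 37.85 = 208.65

208.65 dB


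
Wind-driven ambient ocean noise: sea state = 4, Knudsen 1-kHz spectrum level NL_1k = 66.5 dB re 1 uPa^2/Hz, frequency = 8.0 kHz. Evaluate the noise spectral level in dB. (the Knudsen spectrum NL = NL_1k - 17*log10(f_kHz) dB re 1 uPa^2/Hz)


51.15 dB


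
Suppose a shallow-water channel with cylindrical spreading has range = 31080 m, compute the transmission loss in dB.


44.92 dB


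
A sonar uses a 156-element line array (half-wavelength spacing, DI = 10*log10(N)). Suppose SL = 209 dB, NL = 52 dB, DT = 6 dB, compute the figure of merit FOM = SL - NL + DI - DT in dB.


172.93 dB


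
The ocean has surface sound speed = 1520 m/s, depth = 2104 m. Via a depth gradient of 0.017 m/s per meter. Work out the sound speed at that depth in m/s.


c = 1520 + 0.017 * 2104 = 1555.768

1555.768 m/s


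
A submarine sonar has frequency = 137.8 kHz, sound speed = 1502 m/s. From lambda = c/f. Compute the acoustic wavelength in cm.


lambda = c/f = 1502 / 137800 = 0.0109 m = 1.09 cm

1.09 cm


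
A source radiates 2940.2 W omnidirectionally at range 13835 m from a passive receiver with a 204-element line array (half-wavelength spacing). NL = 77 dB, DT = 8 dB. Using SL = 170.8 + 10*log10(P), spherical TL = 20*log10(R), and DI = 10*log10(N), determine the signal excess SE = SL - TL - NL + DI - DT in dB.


Step 1: SL = 170.8 + 10*log10(2940.2) = 205.48 dB
Step 2: TL = 20*log10(13835) = 82.82 dB
Step 3: DI = 10*log10(204) = 23.1 dB
Step 4: SE = SL - TL - NL + DI - DT = 205.48 - 82.82 - 77 + 23.1 - 8 = 60.76

60.76 dB


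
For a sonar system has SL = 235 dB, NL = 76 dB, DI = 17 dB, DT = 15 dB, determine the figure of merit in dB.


161 dB


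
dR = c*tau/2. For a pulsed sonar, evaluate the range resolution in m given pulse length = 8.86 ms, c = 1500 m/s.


dR = c*tau/2 = 1500 * 8.86e-3 / 2 = 6.645

6.645 m


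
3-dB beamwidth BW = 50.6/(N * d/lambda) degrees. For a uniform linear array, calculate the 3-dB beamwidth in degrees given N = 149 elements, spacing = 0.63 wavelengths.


0.54 deg


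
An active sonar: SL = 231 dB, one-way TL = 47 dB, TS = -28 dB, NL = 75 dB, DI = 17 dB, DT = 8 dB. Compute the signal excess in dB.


SE = SL - 2*TL + TS - NL + DI - DT = 231 - 2*47 + (-28) - 75 + 17 - 8 = 43

43 dB


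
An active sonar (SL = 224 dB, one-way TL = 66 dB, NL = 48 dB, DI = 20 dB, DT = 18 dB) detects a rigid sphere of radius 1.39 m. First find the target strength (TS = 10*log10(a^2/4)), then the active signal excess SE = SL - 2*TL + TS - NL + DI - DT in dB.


Step 1: TS = 10*log10(1.39^2/4) = -3.16 dB
Step 2: SE = SL - 2*TL + TS - NL + DI - DT = 224 - 2*66 + (-3.16) - 48 + 20 - 18 = 42.84

42.84 dB


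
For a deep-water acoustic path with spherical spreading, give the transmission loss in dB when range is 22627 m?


87.09 dB


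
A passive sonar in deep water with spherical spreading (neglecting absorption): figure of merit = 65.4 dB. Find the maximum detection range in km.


At max range FOM = TL, so 20*log10(R) = 65.4
R = 10^(65.4/20) = 1862.09 m = 1.86 km

1.86 km


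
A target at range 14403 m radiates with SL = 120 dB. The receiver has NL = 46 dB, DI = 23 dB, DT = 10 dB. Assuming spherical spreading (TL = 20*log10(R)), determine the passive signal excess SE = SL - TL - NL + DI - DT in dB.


Step 1: TL = 20*log10(14403) = 83.17 dB
Step 2: SE = 120 - 83.17 - 46 + 23 - 10 = 3.83

3.83 dB


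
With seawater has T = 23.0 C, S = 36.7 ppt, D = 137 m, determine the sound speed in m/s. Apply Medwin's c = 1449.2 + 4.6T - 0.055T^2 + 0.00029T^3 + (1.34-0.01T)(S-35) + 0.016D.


c = 1449.2 + 4.6*23.0 - 0.055*23.0^2 + 0.00029*23.0^3 + (1.34 - 0.01*23.0)*(36.7 - 35) + 0.016*137 = 1533.51

1533.51 m/s


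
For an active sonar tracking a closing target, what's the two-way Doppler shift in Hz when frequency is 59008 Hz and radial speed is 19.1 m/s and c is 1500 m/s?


fd = 2*f*v/c = 2 * 59008 * 19.1 / 1500 = 1502.74

1502.74 Hz


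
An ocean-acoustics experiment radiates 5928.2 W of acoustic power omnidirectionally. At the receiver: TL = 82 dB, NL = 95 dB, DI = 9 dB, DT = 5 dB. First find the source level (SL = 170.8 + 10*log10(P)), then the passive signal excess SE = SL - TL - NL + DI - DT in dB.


Step 1: SL = 170.8 + 10*log10(5928.2) = 208.53 dB
Step 2: SE = SL - TL - NL + DI - DT = 208.53 - 82 - 95 + 9 - 5 = 35.53

35.53 dB


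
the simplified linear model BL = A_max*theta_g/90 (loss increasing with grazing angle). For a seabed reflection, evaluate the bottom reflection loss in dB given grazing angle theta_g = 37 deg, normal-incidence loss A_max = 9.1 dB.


BL = A_max * theta_g / 90 = 9.1 * 37 / 90 = 3.74

3.74 dB


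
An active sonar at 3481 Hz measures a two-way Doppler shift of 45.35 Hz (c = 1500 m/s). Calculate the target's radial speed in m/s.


From fd = 2*f*v/c, v = c*fd/(2*f) = 1500 * 45.35 / (2*3481) = 9.77

9.77 m/s


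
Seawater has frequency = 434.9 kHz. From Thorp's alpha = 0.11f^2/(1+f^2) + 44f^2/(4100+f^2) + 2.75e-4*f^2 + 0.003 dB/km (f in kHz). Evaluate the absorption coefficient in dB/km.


95.192 dB/km


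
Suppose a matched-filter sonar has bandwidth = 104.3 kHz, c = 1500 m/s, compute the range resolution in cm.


dR = c/(2*BW) = 1500 / (2 * 104.3e3) = 0.0072 m = 0.72 cm

0.72 cm


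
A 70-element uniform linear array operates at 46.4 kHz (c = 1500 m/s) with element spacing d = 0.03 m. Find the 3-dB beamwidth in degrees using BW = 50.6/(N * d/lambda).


Step 1: lambda = 1500/46400 = 0.03233 m
Step 2: d/lambda = 0.03/0.03233 = 0.9279
Step 3: BW = 50.6/(N * d/lambda) = 50.6/(70 * 0.9279) = 0.78

0.78 deg


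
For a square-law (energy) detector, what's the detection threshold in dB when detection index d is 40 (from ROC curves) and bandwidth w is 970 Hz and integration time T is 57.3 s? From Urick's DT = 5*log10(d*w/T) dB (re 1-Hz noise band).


DT = 5*log10(d*w/T) = 5*log10(40 * 970 / 57.3) = 5*log10(677.14) = 14.15

14.15 dB


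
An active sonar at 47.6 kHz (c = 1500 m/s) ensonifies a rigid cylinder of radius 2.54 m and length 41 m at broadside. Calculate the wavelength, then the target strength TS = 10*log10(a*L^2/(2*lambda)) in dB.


Step 1: lambda = c/f = 1500/47600 = 0.03151 m
Step 2: TS = 10*log10(a*L^2/(2*lambda)) = 10*log10(2.54*41^2/(2*0.03151)) = 48.31

48.31 dB


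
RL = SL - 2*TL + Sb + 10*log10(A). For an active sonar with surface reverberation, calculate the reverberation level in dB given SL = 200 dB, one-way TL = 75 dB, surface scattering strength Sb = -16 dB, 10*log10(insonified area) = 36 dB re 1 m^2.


70 dB


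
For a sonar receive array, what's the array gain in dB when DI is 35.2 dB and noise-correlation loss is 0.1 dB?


35.1 dB


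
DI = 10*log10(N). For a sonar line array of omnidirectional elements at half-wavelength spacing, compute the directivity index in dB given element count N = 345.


25.38 dB


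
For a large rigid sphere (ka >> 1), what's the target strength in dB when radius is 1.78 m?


-1.01 dB


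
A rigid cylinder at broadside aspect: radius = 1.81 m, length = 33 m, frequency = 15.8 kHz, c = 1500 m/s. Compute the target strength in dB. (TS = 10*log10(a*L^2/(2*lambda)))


40.16 dB


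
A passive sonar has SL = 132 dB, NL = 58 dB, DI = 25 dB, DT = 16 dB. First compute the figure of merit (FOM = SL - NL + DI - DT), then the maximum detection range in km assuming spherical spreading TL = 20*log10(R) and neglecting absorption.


Step 1: FOM = SL - NL + DI - DT = 132 - 58 + 25 - 16 = 83 dB
Step 2: at max range FOM = TL = 20*log10(R), so R = 10^(83/20) = 14125.38 m = 14.13 km

14.13 km


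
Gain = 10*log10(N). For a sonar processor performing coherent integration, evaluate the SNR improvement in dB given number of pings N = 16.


12.04 dB


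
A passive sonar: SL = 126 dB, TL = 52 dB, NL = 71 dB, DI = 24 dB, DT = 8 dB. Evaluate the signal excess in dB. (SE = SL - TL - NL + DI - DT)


19 dB


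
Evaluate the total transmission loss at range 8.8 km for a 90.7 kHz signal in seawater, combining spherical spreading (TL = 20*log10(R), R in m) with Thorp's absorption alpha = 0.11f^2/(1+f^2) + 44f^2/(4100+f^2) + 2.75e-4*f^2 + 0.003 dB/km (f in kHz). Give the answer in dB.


Step 1 (Thorp): alpha = 0.11*8226.49/(1+8226.49) + 44*8226.49/(4100+8226.49) + 2.75e-4*8226.49 + 0.003 = 31.7401 dB/km
Step 2: TL_spread = 20*log10(8800) = 78.89 dB
Step 3: TL_abs = alpha*R = 31.7401 * 8.8 = 279.31 dB
Step 4: TL_total = 78.89 + 279.31 = 358.2

358.2 dB


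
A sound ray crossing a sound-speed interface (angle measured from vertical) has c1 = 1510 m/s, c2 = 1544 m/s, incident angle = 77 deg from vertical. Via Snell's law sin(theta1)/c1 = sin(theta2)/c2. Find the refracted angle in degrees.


85.08 deg


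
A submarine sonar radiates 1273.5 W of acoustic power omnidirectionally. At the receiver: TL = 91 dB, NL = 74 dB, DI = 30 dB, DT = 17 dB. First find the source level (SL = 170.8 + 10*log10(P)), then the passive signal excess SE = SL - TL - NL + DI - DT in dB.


Step 1: SL = 170.8 + 10*log10(1273.5) = 201.85 dB
Step 2: SE = SL - TL - NL + DI - DT = 201.85 - 91 - 74 + 30 - 17 = 49.85

49.85 dB


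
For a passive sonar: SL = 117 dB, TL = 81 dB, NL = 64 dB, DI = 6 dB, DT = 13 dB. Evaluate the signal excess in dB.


-35 dB


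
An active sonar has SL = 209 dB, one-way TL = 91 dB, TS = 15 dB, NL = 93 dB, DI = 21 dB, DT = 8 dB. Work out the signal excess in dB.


SE = SL - 2*TL + TS - NL + DI - DT = 209 - 2*91 + (15) - 93 + 21 - 8 = -38

-38 dB


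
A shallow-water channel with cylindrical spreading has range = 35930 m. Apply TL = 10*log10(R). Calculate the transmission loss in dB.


TL = 10*log10(35930) = 45.55

45.55 dB


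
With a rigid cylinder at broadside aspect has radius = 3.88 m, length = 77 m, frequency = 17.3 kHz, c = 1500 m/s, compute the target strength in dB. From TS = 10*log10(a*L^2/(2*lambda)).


51.23 dB


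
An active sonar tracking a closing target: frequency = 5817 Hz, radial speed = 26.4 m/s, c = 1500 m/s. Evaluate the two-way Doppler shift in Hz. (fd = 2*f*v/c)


fd = 2*f*v/c = 2 * 5817 * 26.4 / 1500 = 204.76

204.76 Hz


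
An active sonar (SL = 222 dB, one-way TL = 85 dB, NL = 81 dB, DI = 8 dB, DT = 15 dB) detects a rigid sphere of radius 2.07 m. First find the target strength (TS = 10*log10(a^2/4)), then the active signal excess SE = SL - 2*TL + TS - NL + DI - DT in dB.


Step 1: TS = 10*log10(2.07^2/4) = 0.3 dB
Step 2: SE = SL - 2*TL + TS - NL + DI - DT = 222 - 2*85 + (0.3) - 81 + 8 - 15 = -35.7

-35.7 dB


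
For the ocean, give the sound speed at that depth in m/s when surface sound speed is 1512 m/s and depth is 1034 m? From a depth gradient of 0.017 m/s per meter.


c = 1512 + 0.017 * 1034 = 1529.578

1529.578 m/s


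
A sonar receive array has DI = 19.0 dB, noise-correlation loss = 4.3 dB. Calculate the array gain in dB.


AG = DI - L_corr = 19.0 - 4.3 = 14.7

14.7 dB


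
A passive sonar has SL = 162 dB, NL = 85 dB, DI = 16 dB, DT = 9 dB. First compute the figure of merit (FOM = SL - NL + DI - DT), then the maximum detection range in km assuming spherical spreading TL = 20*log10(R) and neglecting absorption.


Step 1: FOM = SL - NL + DI - DT = 162 - 85 + 16 - 9 = 84 dB
Step 2: at max range FOM = TL = 20*log10(R), so R = 10^(84/20) = 15848.93 m = 15.85 km

15.85 km


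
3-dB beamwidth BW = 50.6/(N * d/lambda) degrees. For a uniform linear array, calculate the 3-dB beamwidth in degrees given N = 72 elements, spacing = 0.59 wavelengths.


BW = 50.6 / (72 * 0.59) = 50.6 / 42.48 = 1.19

1.19 deg


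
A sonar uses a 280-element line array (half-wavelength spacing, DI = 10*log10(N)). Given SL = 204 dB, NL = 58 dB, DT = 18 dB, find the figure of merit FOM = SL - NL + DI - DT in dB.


Step 1: DI = 10*log10(280) = 24.47 dB
Step 2: FOM = SL - NL + DI - DT = 204 - 58 + 24.47 - 18 = 152.47

152.47 dB


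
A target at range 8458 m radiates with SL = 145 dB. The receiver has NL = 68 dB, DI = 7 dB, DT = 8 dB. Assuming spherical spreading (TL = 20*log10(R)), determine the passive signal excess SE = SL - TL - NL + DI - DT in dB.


Step 1: TL = 20*log10(8458) = 78.55 dB
Step 2: SE = 145 - 78.55 - 68 + 7 - 8 = -2.55

-2.55 dB


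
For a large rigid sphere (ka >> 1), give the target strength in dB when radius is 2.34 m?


1.36 dB


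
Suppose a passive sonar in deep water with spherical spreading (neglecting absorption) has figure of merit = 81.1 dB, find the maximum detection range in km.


At max range FOM = TL, so 20*log10(R) = 81.1
R = 10^(81.1/20) = 11350.11 m = 11.35 km

11.35 km


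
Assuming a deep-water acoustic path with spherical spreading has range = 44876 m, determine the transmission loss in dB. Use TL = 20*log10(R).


TL = 20*log10(44876) = 93.04

93.04 dB


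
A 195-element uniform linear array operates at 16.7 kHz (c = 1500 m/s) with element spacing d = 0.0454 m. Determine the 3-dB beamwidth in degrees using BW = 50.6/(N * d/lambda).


Step 1: lambda = 1500/16700 = 0.08982 m
Step 2: d/lambda = 0.0454/0.08982 = 0.5055
Step 3: BW = 50.6/(N * d/lambda) = 50.6/(195 * 0.5055) = 0.51

0.51 deg


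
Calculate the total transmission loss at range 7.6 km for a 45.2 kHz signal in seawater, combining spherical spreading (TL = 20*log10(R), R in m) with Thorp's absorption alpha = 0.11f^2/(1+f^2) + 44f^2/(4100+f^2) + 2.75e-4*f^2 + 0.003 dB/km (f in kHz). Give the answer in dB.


193.96 dB


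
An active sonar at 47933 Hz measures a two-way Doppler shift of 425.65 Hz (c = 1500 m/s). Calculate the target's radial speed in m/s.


6.66 m/s


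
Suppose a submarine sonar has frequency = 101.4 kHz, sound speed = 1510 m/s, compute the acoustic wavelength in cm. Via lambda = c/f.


1.49 cm


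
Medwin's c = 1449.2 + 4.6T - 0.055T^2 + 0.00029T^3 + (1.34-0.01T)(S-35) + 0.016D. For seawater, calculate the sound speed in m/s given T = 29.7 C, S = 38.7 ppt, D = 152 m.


1551.19 m/s


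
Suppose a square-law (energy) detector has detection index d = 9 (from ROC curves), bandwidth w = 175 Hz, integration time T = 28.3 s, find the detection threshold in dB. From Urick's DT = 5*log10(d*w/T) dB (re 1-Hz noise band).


8.73 dB


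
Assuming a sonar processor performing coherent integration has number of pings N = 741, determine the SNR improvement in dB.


Gain = 10*log10(741) = 28.7

28.7 dB


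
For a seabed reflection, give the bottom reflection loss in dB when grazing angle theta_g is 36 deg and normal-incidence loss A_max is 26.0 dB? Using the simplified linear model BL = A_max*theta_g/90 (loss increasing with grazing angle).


BL = A_max * theta_g / 90 = 26.0 * 36 / 90 = 10.4

10.4 dB


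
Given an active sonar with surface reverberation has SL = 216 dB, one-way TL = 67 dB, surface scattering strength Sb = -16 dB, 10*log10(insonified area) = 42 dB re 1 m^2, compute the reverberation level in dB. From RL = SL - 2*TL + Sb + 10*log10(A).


RL = SL - 2*TL + Sb + 10*log10(A) = 216 - 2*67 + (-16) + 42 = 108

108 dB


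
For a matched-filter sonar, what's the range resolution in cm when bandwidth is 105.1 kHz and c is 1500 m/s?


dR = c/(2*BW) = 1500 / (2 * 105.1e3) = 0.0071 m = 0.71 cm

0.71 cm


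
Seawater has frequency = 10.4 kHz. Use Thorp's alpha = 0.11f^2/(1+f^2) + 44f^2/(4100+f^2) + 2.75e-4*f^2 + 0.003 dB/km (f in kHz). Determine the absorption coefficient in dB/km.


1.273 dB/km


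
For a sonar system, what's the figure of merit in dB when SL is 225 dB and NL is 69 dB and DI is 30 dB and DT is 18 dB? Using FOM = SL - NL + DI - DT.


FOM = SL - NL + DI - DT = 225 - 69 + 30 - 18 = 168

168 dB


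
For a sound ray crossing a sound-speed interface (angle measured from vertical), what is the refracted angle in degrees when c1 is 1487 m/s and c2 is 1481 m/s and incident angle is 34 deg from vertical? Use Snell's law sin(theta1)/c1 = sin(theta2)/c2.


33.84 deg


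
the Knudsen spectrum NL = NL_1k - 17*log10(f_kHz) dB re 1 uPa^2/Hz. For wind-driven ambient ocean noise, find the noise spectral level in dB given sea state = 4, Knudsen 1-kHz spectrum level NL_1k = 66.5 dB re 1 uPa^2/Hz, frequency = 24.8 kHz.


NL = NL_1k - 17*log10(f_kHz) = 66.5 - 17*log10(24.8) = 66.5 - (23.71) = 42.79

42.79 dB


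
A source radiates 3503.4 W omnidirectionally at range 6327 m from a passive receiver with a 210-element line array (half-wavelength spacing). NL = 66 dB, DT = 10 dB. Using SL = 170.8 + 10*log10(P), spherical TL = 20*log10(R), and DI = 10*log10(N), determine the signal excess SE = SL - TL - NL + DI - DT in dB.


Step 1: SL = 170.8 + 10*log10(3503.4) = 206.24 dB
Step 2: TL = 20*log10(6327) = 76.02 dB
Step 3: DI = 10*log10(210) = 23.22 dB
Step 4: SE = SL - TL - NL + DI - DT = 206.24 - 76.02 - 66 + 23.22 - 10 = 77.44

77.44 dB


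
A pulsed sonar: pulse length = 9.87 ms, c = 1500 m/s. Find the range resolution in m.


7.4025 m


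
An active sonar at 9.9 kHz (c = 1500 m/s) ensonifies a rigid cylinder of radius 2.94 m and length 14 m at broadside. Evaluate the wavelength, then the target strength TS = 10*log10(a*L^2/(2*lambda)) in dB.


Step 1: lambda = c/f = 1500/9900 = 0.15152 m
Step 2: TS = 10*log10(a*L^2/(2*lambda)) = 10*log10(2.94*14^2/(2*0.15152)) = 32.79

32.79 dB


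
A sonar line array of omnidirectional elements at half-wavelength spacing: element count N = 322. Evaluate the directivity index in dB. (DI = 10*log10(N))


25.08 dB


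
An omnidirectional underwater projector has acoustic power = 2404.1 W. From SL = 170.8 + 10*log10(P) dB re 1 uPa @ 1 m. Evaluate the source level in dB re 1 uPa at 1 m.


SL = 170.8 + 10*log10(2404.1) = 170.8 + 33.81 = 204.61

204.61 dB


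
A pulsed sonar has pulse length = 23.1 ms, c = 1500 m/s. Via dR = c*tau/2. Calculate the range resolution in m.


17.325 m


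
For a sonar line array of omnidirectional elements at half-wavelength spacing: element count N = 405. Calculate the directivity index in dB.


26.07 dB


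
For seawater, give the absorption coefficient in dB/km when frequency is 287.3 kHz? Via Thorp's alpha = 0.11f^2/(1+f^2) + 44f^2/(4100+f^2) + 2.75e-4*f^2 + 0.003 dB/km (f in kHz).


f^2 = 82541.29
alpha = 0.11*82541.29/(1+82541.29) + 44*82541.29/(4100+82541.29) + 2.75e-4*82541.29 + 0.003 = 64.73

64.73 dB/km


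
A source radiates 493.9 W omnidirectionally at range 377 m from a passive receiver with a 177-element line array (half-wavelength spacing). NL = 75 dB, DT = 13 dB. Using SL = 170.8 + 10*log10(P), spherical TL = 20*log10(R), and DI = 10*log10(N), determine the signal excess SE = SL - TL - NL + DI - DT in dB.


Step 1: SL = 170.8 + 10*log10(493.9) = 197.74 dB
Step 2: TL = 20*log10(377) = 51.53 dB
Step 3: DI = 10*log10(177) = 22.48 dB
Step 4: SE = SL - TL - NL + DI - DT = 197.74 - 51.53 - 75 + 22.48 - 13 = 80.69

80.69 dB


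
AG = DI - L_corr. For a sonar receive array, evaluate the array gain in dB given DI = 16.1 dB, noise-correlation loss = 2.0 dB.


14.1 dB


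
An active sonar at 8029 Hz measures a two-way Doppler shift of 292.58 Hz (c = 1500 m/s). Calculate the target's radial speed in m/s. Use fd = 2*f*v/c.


From fd = 2*f*v/c, v = c*fd/(2*f) = 1500 * 292.58 / (2*8029) = 27.33

27.33 m/s


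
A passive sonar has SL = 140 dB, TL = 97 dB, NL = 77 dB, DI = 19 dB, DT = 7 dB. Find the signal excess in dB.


SE = SL - TL - NL + DI - DT = 140 - 97 - 77 + 19 - 7 = -22

-22 dB


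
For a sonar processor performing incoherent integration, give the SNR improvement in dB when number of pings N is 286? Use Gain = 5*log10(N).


12.28 dB


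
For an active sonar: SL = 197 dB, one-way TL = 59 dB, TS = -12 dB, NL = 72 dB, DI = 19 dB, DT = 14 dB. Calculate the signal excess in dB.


SE = SL - 2*TL + TS - NL + DI - DT = 197 - 2*59 + (-12) - 72 + 19 - 14 = 0

0 dB


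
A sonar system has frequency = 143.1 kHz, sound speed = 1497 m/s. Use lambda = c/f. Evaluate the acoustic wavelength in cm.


lambda = c/f = 1497 / 143100 = 0.0105 m = 1.05 cm

1.05 cm


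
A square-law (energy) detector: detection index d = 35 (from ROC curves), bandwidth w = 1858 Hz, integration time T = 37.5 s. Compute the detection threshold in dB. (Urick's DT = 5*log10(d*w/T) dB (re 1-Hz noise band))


16.2 dB


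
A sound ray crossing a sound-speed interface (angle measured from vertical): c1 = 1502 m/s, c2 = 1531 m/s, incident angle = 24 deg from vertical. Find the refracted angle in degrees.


24.49 deg


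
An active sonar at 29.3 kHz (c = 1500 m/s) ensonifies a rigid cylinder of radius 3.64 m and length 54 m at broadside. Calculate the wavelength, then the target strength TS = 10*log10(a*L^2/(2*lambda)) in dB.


Step 1: lambda = c/f = 1500/29300 = 0.05119 m
Step 2: TS = 10*log10(a*L^2/(2*lambda)) = 10*log10(3.64*54^2/(2*0.05119)) = 50.16

50.16 dB


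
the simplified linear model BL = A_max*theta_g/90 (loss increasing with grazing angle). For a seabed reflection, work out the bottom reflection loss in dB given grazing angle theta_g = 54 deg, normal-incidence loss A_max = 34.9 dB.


20.94 dB


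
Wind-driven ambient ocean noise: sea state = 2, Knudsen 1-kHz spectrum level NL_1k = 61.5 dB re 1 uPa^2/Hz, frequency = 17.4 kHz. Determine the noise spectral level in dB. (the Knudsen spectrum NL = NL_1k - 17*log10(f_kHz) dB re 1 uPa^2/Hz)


NL = NL_1k - 17*log10(f_kHz) = 61.5 - 17*log10(17.4) = 61.5 - (21.09) = 40.41

40.41 dB


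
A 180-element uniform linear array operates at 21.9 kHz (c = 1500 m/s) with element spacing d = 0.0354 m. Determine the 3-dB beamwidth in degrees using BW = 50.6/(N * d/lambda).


Step 1: lambda = 1500/21900 = 0.06849 m
Step 2: d/lambda = 0.0354/0.06849 = 0.5169
Step 3: BW = 50.6/(N * d/lambda) = 50.6/(180 * 0.5169) = 0.54

0.54 deg


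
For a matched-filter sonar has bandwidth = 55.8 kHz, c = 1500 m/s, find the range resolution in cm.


1.34 cm


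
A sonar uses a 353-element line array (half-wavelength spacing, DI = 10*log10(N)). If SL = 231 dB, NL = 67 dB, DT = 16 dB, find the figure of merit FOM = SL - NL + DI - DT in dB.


173.48 dB


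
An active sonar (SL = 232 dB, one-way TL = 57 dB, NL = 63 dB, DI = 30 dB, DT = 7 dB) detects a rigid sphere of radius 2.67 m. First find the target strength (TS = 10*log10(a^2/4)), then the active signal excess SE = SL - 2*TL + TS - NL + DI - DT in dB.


Step 1: TS = 10*log10(2.67^2/4) = 2.51 dB
Step 2: SE = SL - 2*TL + TS - NL + DI - DT = 232 - 2*57 + (2.51) - 63 + 30 - 7 = 80.51

80.51 dB


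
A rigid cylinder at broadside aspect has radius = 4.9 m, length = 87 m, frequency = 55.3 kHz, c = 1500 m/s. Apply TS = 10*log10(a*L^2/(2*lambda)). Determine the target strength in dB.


58.35 dB


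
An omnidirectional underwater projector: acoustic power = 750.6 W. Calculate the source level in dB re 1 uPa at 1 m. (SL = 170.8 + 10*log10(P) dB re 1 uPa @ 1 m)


SL = 170.8 + 10*log10(750.6) = 170.8 + 28.75 = 199.55

199.55 dB


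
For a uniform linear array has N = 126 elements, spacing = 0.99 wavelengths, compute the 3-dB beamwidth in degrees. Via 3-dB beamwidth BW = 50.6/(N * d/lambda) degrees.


0.41 deg


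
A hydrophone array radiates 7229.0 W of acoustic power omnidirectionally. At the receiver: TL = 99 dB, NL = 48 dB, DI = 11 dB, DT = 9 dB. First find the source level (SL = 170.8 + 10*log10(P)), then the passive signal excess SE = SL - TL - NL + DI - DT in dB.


Step 1: SL = 170.8 + 10*log10(7229.0) = 209.39 dB
Step 2: SE = SL - TL - NL + DI - DT = 209.39 - 99 - 48 + 11 - 9 = 64.39

64.39 dB


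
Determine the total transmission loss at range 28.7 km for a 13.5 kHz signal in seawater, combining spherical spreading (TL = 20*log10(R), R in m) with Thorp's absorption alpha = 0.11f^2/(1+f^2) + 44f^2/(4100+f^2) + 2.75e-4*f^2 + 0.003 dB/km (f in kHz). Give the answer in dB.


147.57 dB


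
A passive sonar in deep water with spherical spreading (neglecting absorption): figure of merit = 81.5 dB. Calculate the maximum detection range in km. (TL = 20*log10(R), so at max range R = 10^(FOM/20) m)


11.89 km


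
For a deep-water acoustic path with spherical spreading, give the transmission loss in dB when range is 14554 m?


83.26 dB


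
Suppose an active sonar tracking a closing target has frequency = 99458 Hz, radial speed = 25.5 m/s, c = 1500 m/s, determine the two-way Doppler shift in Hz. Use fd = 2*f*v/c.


3381.57 Hz


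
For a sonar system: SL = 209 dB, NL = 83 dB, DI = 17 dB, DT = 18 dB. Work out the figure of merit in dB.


125 dB


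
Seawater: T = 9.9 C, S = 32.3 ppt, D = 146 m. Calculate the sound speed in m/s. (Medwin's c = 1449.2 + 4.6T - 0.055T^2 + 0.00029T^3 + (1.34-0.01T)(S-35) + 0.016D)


1488.62 m/s


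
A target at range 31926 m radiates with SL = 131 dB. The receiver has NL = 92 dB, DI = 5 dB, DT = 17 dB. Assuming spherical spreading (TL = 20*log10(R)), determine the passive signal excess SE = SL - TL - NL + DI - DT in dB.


-63.08 dB


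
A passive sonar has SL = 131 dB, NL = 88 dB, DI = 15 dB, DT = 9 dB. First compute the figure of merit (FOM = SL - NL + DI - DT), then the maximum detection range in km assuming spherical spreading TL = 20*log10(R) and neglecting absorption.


Step 1: FOM = SL - NL + DI - DT = 131 - 88 + 15 - 9 = 49 dB
Step 2: at max range FOM = TL = 20*log10(R), so R = 10^(49/20) = 281.84 m = 0.28 km

0.28 km


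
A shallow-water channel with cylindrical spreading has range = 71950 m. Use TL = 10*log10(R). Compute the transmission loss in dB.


TL = 10*log10(71950) = 48.57

48.57 dB


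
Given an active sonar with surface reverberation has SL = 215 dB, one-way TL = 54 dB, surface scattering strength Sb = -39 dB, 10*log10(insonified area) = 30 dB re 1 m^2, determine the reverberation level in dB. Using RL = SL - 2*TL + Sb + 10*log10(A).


RL = SL - 2*TL + Sb + 10*log10(A) = 215 - 2*54 + (-39) + 30 = 98

98 dB


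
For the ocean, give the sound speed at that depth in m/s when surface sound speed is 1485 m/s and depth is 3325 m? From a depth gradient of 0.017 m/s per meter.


1541.525 m/s


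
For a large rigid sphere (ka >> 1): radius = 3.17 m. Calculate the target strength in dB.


TS = 10*log10(3.17^2 / 4) = 10*log10(2.512225) = 4.0

4.0 dB


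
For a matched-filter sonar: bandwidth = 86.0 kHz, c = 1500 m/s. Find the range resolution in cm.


dR = c/(2*BW) = 1500 / (2 * 86.0e3) = 0.0087 m = 0.87 cm

0.87 cm


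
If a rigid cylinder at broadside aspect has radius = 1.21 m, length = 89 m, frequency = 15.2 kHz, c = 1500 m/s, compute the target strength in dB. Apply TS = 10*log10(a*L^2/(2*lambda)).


lambda = 1500/15200 = 0.09868 m
TS = 10*log10(1.21*89^2/(2*0.09868)) = 46.86

46.86 dB


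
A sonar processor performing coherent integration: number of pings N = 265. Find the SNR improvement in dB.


24.23 dB


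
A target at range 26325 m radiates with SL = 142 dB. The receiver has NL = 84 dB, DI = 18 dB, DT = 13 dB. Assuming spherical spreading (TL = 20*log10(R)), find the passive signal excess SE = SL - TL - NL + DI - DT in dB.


-25.41 dB


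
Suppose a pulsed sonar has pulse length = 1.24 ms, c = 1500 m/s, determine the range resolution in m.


dR = c*tau/2 = 1500 * 1.24e-3 / 2 = 0.93

0.93 m


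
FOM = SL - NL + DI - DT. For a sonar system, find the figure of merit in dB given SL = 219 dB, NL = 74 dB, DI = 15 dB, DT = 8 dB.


FOM = SL - NL + DI - DT = 219 - 74 + 15 - 8 = 152

152 dB


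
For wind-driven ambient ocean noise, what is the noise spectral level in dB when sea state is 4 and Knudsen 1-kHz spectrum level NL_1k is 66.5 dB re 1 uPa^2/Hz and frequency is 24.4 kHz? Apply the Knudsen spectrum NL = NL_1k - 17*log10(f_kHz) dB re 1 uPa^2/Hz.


NL = NL_1k - 17*log10(f_kHz) = 66.5 - 17*log10(24.4) = 66.5 - (23.59) = 42.91

42.91 dB


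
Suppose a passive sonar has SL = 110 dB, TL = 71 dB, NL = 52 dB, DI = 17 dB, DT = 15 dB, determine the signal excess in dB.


SE = SL - TL - NL + DI - DT = 110 - 71 - 52 + 17 - 15 = -11

-11 dB


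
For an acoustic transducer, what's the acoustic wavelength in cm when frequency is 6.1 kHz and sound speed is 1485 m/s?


lambda = c/f = 1485 / 6100 = 0.2434 m = 24.34 cm

24.34 cm


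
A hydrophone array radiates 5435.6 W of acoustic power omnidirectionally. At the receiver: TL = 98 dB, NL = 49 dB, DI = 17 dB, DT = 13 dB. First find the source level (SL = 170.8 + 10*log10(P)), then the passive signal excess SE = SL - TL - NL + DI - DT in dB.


Step 1: SL = 170.8 + 10*log10(5435.6) = 208.15 dB
Step 2: SE = SL - TL - NL + DI - DT = 208.15 - 98 - 49 + 17 - 13 = 65.15

65.15 dB


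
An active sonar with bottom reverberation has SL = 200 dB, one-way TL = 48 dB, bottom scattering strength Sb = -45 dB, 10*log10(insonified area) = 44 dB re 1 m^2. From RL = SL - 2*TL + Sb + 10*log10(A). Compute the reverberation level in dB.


RL = SL - 2*TL + Sb + 10*log10(A) = 200 - 2*48 + (-45) + 44 = 103

103 dB


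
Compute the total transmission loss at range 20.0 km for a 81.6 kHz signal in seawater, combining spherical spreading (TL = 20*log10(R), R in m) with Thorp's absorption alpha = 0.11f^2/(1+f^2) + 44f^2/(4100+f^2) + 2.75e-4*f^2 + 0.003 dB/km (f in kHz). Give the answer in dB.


Step 1 (Thorp): alpha = 0.11*6658.56/(1+6658.56) + 44*6658.56/(4100+6658.56) + 2.75e-4*6658.56 + 0.003 = 29.176 dB/km
Step 2: TL_spread = 20*log10(20000) = 86.02 dB
Step 3: TL_abs = alpha*R = 29.176 * 20.0 = 583.52 dB
Step 4: TL_total = 86.02 + 583.52 = 669.54

669.54 dB


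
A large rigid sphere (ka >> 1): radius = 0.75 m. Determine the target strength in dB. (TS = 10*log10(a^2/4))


TS = 10*log10(0.75^2 / 4) = 10*log10(0.140625) = -8.52

-8.52 dB


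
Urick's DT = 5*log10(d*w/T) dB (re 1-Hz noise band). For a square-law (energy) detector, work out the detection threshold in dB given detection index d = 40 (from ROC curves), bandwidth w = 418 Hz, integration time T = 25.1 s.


DT = 5*log10(d*w/T) = 5*log10(40 * 418 / 25.1) = 5*log10(666.14) = 14.12

14.12 dB


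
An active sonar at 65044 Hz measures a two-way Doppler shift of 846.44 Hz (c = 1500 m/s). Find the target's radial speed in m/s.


From fd = 2*f*v/c, v = c*fd/(2*f) = 1500 * 846.44 / (2*65044) = 9.76

9.76 m/s


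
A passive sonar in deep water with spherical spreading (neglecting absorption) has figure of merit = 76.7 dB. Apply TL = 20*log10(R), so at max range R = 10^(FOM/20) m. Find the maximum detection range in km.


At max range FOM = TL, so 20*log10(R) = 76.7
R = 10^(76.7/20) = 6839.12 m = 6.84 km

6.84 km


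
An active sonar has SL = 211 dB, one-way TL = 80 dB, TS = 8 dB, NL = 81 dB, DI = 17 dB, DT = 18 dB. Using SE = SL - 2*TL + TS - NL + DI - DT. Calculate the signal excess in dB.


SE = SL - 2*TL + TS - NL + DI - DT = 211 - 2*80 + (8) - 81 + 17 - 18 = -23

-23 dB


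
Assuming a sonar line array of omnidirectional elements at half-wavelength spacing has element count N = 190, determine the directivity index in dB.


22.79 dB


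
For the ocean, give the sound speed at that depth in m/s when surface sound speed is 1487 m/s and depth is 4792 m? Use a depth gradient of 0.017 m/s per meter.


1568.464 m/s


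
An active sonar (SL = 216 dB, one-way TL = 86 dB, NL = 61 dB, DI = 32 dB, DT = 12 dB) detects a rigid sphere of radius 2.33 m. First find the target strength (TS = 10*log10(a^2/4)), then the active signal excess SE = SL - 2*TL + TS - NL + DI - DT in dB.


Step 1: TS = 10*log10(2.33^2/4) = 1.33 dB
Step 2: SE = SL - 2*TL + TS - NL + DI - DT = 216 - 2*86 + (1.33) - 61 + 32 - 12 = 4.33

4.33 dB
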